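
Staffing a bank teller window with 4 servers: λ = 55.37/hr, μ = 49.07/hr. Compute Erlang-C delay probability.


a = λ/μ = 1.1284; ρ = a/4 = 0.2821
P₀ = 0.322730 (from M/M/c formula)
C(c,a) = [a^c/(c!(1−ρ))]·P₀ = [1.62119/(24·0.7179)]·0.322730
= 0.09409·0.322730 = 0.030367

Final: 0.030367


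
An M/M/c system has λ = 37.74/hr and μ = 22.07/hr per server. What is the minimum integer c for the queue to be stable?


Stability requires cμ > λ ⇔ c > λ/μ.
λ/μ = 37.74/22.07 = 1.7100
Minimum integer c = ⌊1.7100⌋ + 1 = 2
Check: 2·22.07 = 44.14 > 37.74, while 1·22.07 = 22.07 ≤ 37.74

Final: 2 servers


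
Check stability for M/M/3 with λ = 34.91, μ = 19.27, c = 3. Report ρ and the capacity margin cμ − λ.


Total capacity cμ = 3·19.27 = 57.81/hr
ρ = λ/(cμ) = 34.91/57.81 = 0.6039
Stable ⇔ ρ < 1: YES
Spare capacity = cμ − λ = 57.81 − 34.91 = 22.90/hr

Final: ρ = 0.6039; stable; margin = 22.90/hr


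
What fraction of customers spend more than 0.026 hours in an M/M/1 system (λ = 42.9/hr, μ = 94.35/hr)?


W ~ Exponential(μ−λ) for M/M/1.
μ − λ = 94.35 − 42.9 = 51.4500
P(W > t) = e^{−(μ−λ)t} = e^{−1.3377} = 0.262449

Final: 0.262449


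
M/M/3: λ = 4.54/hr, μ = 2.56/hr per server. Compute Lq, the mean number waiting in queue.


a = λ/μ = 1.7734; ρ = a/3 = 0.5911
P₀ = 0.151065
Lq = P₀·a^c·ρ / (c!·(1−ρ)²) = 0.151065·5.57760·0.5911/(6·0.16716)
= 0.49661

Final: 0.49661


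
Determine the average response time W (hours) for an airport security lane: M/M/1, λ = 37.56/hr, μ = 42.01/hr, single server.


W = 1/(μ−λ) = 1/(42.01 − 37.56) = 1/4.45 = 0.2247 hr

Final: 0.2247 hr


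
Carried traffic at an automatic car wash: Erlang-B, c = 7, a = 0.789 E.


B(7,0.789) = 0.00001716 (Erlang-B)
Carried load = a(1 − B) = 0.789·(1 − 0.00001716) = 0.789·0.999983 = 0.7890 E

Final: 0.7890 Erlangs


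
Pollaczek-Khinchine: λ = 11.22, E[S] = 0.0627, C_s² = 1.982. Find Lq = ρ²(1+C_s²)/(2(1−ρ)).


ρ = λ·E[S] = 11.22·0.0627 = 0.7035
Lq = ρ²(1+C_s²)/(2(1−ρ)) = 0.4949·(1+1.982)/(2·0.2965)
= 0.4949·2.9820/0.5930 = 2.48866

Final: 2.48866


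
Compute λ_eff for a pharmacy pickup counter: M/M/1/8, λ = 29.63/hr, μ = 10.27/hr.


ρ = 2.8851; P_K = (1−ρ)ρ^8/(1−ρ^9) = 0.653439
λ_eff = λ(1 − P_K) = 29.63·(1 − 0.653439) = 29.63·0.346561 = 10.2686 /hr

Final: 10.2686 /hr


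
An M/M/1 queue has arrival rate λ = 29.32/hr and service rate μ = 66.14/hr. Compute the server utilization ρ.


ρ = λ/μ = 29.32/66.14 = 0.4433

Final: 0.4433


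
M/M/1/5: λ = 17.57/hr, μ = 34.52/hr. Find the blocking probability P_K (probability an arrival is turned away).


ρ = λ/μ = 17.57/34.52 = 0.5090
P_K = (1−ρ)ρ^K/(1−ρ^(K+1)) = (0.4910·0.034159)/(1 − 0.017386)
= 0.016773/0.982614 = 0.017070

Final: 0.017070


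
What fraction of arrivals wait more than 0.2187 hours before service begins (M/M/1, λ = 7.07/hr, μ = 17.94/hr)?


ρ = 7.07/17.94 = 0.3941
P(Wq > t) = ρ·e^{−(μ−λ)t} = 0.3941·e^{−2.3773}
= 0.3941·0.092804 = 0.036573

Final: 0.036573


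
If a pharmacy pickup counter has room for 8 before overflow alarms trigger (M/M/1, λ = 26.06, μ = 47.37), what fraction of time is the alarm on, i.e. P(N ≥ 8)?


ρ = 26.06/47.37 = 0.5501
P(N ≥ n) = ρ^n = 0.5501^8 = 0.008390

Final: 0.008390


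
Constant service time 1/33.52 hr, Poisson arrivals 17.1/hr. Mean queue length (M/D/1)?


ρ = 17.1/33.52 = 0.5101
M/D/1: Lq = ρ²/(2(1−ρ)) = 0.2602/(2·0.4899) = 0.26563

Final: 0.26563


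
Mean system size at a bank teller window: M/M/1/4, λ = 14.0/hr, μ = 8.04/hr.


ρ = 14.0/8.04 = 1.7413
L = ρ[1 − (K+1)ρ^K + Kρ^(K+1)] / [(1−ρ)(1−ρ^(K+1))]
Numerator: 1.7413·(1 − 5·9.193650 + 4·16.008843) = 33.201457
Denominator: (-0.7413)·(-15.008843) = 11.125958
L = 33.201457/11.125958 = 2.9841

Final: 2.9841


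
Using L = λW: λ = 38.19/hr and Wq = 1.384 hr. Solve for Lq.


Lq = λWq = 38.19·1.384 = 52.8550

Final: 52.8550


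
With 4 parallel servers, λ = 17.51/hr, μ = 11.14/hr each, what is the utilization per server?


ρ = λ/(cμ) = 17.51/(4·11.14) = 17.51/44.56 = 0.3930

Final: 0.3930


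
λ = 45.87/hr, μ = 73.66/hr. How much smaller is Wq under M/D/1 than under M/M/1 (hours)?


ρ = 45.87/73.66 = 0.6227
Wq(M/M/1) = ρ/(μ−λ) = 0.6227/27.79 = 0.02241 hr
Wq(M/D/1) = ρ/(2(μ−λ)) = 0.01120 hr
Savings = 0.02241 − 0.01120 = 0.01120 hr

Final: 0.01120 hr


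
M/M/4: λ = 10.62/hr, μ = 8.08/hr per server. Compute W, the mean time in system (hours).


a = 1.3144; ρ = 0.3286; P₀ = 0.267254
Lq = P₀·a^c·ρ/(c!(1−ρ)²) = 0.02422
Wq = Lq/λ = 0.02422/10.62 = 0.002281 hr
W = Wq + 1/μ = 0.002281 + 0.12376 = 0.12604 hr

Final: 0.12604 hr


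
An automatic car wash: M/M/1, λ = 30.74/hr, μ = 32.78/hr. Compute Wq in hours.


ρ = 30.74/32.78 = 0.9378
Wq = ρ/(μ−λ) = 0.9378/(32.78 − 30.74) = 0.9378/2.04 = 0.4597 hr

Final: 0.4597 hr


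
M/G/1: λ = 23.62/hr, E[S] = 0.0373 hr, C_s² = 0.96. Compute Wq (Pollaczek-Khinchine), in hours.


ρ = λ·E[S] = 23.62·0.0373 = 0.8810
E[S²] = E[S]²(1+C_s²) = 0.0373²·(1+0.96) = 0.002727
Wq = λ·E[S²]/(2(1−ρ)) = 23.62·0.002727/(2·0.1190) = 0.27069 hr

Final: 0.27069 hr


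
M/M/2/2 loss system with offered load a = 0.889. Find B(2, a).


B(c,a) = (a^c/c!) / Σ_{k=0}^{c} a^k/k!
a^2/2! = 0.395161
Σ terms (k=0..2): 1.00000 + 0.88900 + 0.39516 = 2.284161
B = 0.395161/2.284161 = 0.173000

Final: 0.173000


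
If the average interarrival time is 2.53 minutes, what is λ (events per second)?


λ = 1/(interarrival time) in consistent units.
1 second = 0.0166667 min, so λ = 0.0166667/2.53 = 0.006588 per second

Final: 0.006588 /sec


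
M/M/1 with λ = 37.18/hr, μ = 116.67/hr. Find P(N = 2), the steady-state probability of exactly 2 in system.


ρ = 37.18/116.67 = 0.3187
P_n = (1−ρ)·ρ^n = (1 − 0.3187)·0.3187^2 = 0.6813·0.101555 = 0.069192

Final: 0.069192


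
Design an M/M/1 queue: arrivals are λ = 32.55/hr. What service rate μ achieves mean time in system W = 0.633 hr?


W = 1/(μ−λ) ⇒ μ − λ = 1/W = 1/0.633 = 1.5798
μ = λ + 1/W = 32.55 + 1.5798 = 34.1298 per hr

Final: 34.1298 /hr


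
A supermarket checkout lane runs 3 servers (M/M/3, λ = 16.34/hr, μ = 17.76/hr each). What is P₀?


a = λ/μ = 16.34/17.76 = 0.9200; ρ = a/c = 0.3067
Σ_{k=0}^{2} a^k/k! (terms k=0..2) = 1.00000 + 0.92005 + 0.42324 = 2.34329
Tail: a^3/(3!(1−ρ)) = 0.77880/(6·0.6933) = 0.18722
P₀ = 1/(2.34329 + 0.18722) = 1/2.53050 = 0.395178

Final: 0.395178


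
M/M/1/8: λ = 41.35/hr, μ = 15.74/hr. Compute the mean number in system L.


ρ = 41.35/15.74 = 2.6271
L = ρ[1 − (K+1)ρ^K + Kρ^(K+1)] / [(1−ρ)(1−ρ^(K+1))]
Numerator: 2.6271·(1 − 9·2268.643666 + 8·5959.873925) = 71619.561892
Denominator: (-1.6271)·(-5958.873925) = 9695.474029
L = 71619.561892/9695.474029 = 7.3869

Final: 7.3869


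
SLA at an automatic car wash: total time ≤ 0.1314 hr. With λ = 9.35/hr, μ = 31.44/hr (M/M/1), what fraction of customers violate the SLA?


W ~ Exponential(μ−λ) for M/M/1.
μ − λ = 31.44 − 9.35 = 22.0900
P(W > t) = e^{−(μ−λ)t} = e^{−2.9026} = 0.054879

Final: 0.054879


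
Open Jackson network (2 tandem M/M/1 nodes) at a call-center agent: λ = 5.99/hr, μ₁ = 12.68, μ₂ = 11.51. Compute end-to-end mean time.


Each node sees arrival rate λ = 5.99/hr (tandem ⇒ throughput preserved).
W₁ = 1/(μ₁−λ) = 1/(12.68−5.99) = 0.14948 hr
W₂ = 1/(μ₂−λ) = 1/(11.51−5.99) = 0.18116 hr
W_total = W₁ + W₂ = 0.14948 + 0.18116 = 0.33064 hr

Final: 0.33064 hr


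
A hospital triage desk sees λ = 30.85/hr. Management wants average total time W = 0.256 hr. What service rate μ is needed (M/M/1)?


W = 1/(μ−λ) ⇒ μ − λ = 1/W = 1/0.256 = 3.9062
μ = λ + 1/W = 30.85 + 3.9062 = 34.7563 per hr

Final: 34.7563 /hr


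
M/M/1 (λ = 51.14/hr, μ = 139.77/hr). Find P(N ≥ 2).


ρ = 51.14/139.77 = 0.3659
P(N ≥ n) = ρ^n = 0.3659^2 = 0.133873

Final: 0.133873


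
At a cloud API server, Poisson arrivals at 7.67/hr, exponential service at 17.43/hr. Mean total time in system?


W = 1/(μ−λ) = 1/(17.43 − 7.67) = 1/9.76 = 0.1025 hr

Final: 0.1025 hr


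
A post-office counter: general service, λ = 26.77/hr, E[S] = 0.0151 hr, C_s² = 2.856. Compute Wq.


ρ = λ·E[S] = 26.77·0.0151 = 0.4042
E[S²] = E[S]²(1+C_s²) = 0.0151²·(1+2.856) = 0.0008792
Wq = λ·E[S²]/(2(1−ρ)) = 26.77·0.0008792/(2·0.5958) = 0.01975 hr

Final: 0.01975 hr


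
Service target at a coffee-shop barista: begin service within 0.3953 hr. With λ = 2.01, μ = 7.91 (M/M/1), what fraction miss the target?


ρ = 2.01/7.91 = 0.2541
P(Wq > t) = ρ·e^{−(μ−λ)t} = 0.2541·e^{−2.3323}
= 0.2541·0.097075 = 0.024668

Final: 0.024668


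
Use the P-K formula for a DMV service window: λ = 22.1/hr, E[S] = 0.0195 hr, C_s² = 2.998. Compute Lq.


ρ = λ·E[S] = 22.1·0.0195 = 0.4309
Lq = ρ²(1+C_s²)/(2(1−ρ)) = 0.1857·(1+2.998)/(2·0.5691)
= 0.1857·3.9980/1.1381 = 0.65240

Final: 0.65240


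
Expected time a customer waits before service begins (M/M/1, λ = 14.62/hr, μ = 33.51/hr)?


ρ = 14.62/33.51 = 0.4363
Wq = ρ/(μ−λ) = 0.4363/(33.51 − 14.62) = 0.4363/18.89 = 0.02310 hr

Final: 0.02310 hr


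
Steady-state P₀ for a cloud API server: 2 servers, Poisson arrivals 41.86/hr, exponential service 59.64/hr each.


a = λ/μ = 41.86/59.64 = 0.7019; ρ = a/c = 0.3509
Σ_{k=0}^{1} a^k/k! (terms k=0..1) = 1.00000 + 0.70188 = 1.70188
Tail: a^2/(2!(1−ρ)) = 0.49263/(2·0.6491) = 0.37950
P₀ = 1/(1.70188 + 0.37950) = 1/2.08137 = 0.480452

Final: 0.480452


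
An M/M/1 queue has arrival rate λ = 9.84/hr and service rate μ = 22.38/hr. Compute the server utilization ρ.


ρ = λ/μ = 9.84/22.38 = 0.4397

Final: 0.4397


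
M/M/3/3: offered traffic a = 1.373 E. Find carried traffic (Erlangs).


B(3,1.373) = 0.115129 (Erlang-B)
Carried load = a(1 − B) = 1.373·(1 − 0.115129) = 1.373·0.884871 = 1.2149 E

Final: 1.2149 Erlangs


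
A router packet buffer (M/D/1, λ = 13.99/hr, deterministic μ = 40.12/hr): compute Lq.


ρ = 13.99/40.12 = 0.3487
M/D/1: Lq = ρ²/(2(1−ρ)) = 0.1216/(2·0.6513) = 0.09335

Final: 0.09335


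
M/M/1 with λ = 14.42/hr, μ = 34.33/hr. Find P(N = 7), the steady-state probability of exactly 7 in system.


ρ = 14.42/34.33 = 0.4200
P_n = (1−ρ)·ρ^n = (1 − 0.4200)·0.4200^7 = 0.5800·0.002307 = 0.001338

Final: 0.001338


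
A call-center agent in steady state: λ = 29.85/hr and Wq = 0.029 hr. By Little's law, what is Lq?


Lq = λWq = 29.85·0.029 = 0.8657

Final: 0.8657


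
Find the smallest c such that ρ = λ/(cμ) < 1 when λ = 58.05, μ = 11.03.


Stability requires cμ > λ ⇔ c > λ/μ.
λ/μ = 58.05/11.03 = 5.2629
Minimum integer c = ⌊5.2629⌋ + 1 = 6
Check: 6·11.03 = 66.18 > 58.05, while 5·11.03 = 55.15 ≤ 58.05

Final: 6 servers


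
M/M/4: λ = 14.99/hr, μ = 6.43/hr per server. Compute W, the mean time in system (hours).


a = 2.3313; ρ = 0.5828; P₀ = 0.090007
Lq = P₀·a^c·ρ/(c!(1−ρ)²) = 0.37094
Wq = Lq/λ = 0.37094/14.99 = 0.02475 hr
W = Wq + 1/μ = 0.02475 + 0.15552 = 0.18027 hr

Final: 0.18027 hr


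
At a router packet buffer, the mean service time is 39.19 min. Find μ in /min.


μ = 1/(service time) in consistent units.
1 minute = 1 min, so μ = 1/39.19 = 0.02552 per minute

Final: 0.02552 /min


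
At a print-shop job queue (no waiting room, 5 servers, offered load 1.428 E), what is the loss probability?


B(c,a) = (a^c/c!) / Σ_{k=0}^{c} a^k/k!
a^5/5! = 0.049483
Σ terms (k=0..5): 1.00000 + 1.42800 + 1.01959 + 0.48533 + 0.17326 + 0.04948 = 4.155663
B = 0.049483/4.155663 = 0.011907

Final: 0.011907


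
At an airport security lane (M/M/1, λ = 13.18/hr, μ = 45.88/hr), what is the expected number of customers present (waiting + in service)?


ρ = λ/μ = 13.18/45.88 = 0.2873
L = ρ/(1−ρ) = 0.2873/(1 − 0.2873) = 0.2873/0.7127 = 0.4031

Final: 0.4031


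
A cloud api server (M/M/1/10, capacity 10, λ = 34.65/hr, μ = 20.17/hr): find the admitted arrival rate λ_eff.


ρ = 1.7179; P_K = (1−ρ)ρ^10/(1−ρ^11) = 0.418983
λ_eff = λ(1 − P_K) = 34.65·(1 − 0.418983) = 34.65·0.581017 = 20.1322 /hr

Final: 20.1322 /hr


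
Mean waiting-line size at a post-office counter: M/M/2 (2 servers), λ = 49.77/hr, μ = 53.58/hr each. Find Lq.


a = λ/μ = 0.9289; ρ = a/2 = 0.4644
P₀ = 0.365704
Lq = P₀·a^c·ρ / (c!·(1−ρ)²) = 0.365704·0.86284·0.4644/(2·0.28682)
= 0.25548

Final: 0.25548


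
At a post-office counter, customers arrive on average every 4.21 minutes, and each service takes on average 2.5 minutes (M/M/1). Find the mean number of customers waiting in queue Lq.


λ = 60/4.21 = 14.2518 /hr
μ = 60/2.5 = 24.0000 /hr
ρ = λ/μ = 14.2518/24.0000 = 0.5938
Lq = ρ²/(1−ρ) = 0.3526/0.4062 = 0.8682

Final: 0.8682


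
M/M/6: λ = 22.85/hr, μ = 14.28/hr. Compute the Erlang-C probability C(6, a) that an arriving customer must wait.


a = λ/μ = 1.6001; ρ = a/6 = 0.2667
P₀ = 0.201793 (from M/M/c formula)
C(c,a) = [a^c/(c!(1−ρ))]·P₀ = [16.78603/(720·0.7333)]·0.201793
= 0.03179·0.201793 = 0.006416

Final: 0.006416


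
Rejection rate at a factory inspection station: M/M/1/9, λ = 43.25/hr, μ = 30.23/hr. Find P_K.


ρ = λ/μ = 43.25/30.23 = 1.4307
P_K = (1−ρ)ρ^K/(1−ρ^(K+1)) = (-0.4307·25.114913)/(1 − 35.931856)
= -10.816942/-34.931856 = 0.309658

Final: 0.309658


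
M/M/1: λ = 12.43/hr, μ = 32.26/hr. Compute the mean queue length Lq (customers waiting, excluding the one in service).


ρ = 12.43/32.26 = 0.3853
Lq = ρ²/(1−ρ) = 0.1485/0.6147 = 0.2415

Final: 0.2415


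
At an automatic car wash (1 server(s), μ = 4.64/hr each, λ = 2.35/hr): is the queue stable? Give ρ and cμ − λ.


Total capacity cμ = 1·4.64 = 4.64/hr
ρ = λ/(cμ) = 2.35/4.64 = 0.5065
Stable ⇔ ρ < 1: YES
Spare capacity = cμ − λ = 4.64 − 2.35 = 2.29/hr

Final: ρ = 0.5065; stable; margin = 2.29/hr


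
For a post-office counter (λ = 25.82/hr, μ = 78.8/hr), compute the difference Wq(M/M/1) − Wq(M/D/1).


ρ = 25.82/78.8 = 0.3277
Wq(M/M/1) = ρ/(μ−λ) = 0.3277/52.98 = 0.006185 hr
Wq(M/D/1) = ρ/(2(μ−λ)) = 0.003092 hr
Savings = 0.006185 − 0.003092 = 0.003092 hr

Final: 0.003092 hr


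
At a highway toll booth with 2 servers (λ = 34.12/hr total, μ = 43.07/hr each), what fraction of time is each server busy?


ρ = λ/(cμ) = 34.12/(2·43.07) = 34.12/86.14 = 0.3961

Final: 0.3961


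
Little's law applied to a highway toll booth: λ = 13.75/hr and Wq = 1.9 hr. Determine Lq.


Lq = λWq = 13.75·1.9 = 26.1250

Final: 26.1250


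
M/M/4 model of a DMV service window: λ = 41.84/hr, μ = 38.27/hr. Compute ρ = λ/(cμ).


ρ = λ/(cμ) = 41.84/(4·38.27) = 41.84/153.08 = 0.2733

Final: 0.2733


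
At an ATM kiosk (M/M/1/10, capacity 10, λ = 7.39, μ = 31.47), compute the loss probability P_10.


ρ = λ/μ = 7.39/31.47 = 0.2348
P_K = (1−ρ)ρ^K/(1−ρ^(K+1)) = (0.7652·0.0000005099)/(1 − 0.0000001197)
= 0.0000003902/1.000000 = 0.0000003902

Final: 0.0000003902


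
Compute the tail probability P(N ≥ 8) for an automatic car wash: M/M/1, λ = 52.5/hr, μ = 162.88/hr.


ρ = 52.5/162.88 = 0.3223
P(N ≥ n) = ρ^n = 0.3223^8 = 0.0001165

Final: 0.0001165


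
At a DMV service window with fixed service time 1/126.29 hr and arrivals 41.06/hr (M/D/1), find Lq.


ρ = 41.06/126.29 = 0.3251
M/D/1: Lq = ρ²/(2(1−ρ)) = 0.1057/(2·0.6749) = 0.07832

Final: 0.07832


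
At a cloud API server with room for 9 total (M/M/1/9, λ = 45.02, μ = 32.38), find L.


ρ = 45.02/32.38 = 1.3904
L = ρ[1 − (K+1)ρ^K + Kρ^(K+1)] / [(1−ρ)(1−ρ^(K+1))]
Numerator: 1.3904·(1 − 10·19.415913 + 9·26.995195) = 69.236842
Denominator: (-0.3904)·(-25.995195) = 10.147599
L = 69.236842/10.147599 = 6.8230

Final: 6.8230


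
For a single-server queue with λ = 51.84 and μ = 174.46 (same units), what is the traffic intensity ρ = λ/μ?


ρ = λ/μ = 51.84/174.46 = 0.2971

Final: 0.2971


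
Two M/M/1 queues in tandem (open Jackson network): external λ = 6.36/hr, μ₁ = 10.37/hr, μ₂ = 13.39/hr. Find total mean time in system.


Each node sees arrival rate λ = 6.36/hr (tandem ⇒ throughput preserved).
W₁ = 1/(μ₁−λ) = 1/(10.37−6.36) = 0.24938 hr
W₂ = 1/(μ₂−λ) = 1/(13.39−6.36) = 0.14225 hr
W_total = W₁ + W₂ = 0.24938 + 0.14225 = 0.39162 hr

Final: 0.39162 hr


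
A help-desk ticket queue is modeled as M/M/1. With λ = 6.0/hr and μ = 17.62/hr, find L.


ρ = λ/μ = 6.0/17.62 = 0.3405
L = ρ/(1−ρ) = 0.3405/(1 − 0.3405) = 0.3405/0.6595 = 0.5164

Final: 0.5164


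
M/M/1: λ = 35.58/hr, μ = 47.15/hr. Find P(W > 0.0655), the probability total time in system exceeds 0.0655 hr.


W ~ Exponential(μ−λ) for M/M/1.
μ − λ = 47.15 − 35.58 = 11.5700
P(W > t) = e^{−(μ−λ)t} = e^{−0.7578} = 0.468680

Final: 0.468680


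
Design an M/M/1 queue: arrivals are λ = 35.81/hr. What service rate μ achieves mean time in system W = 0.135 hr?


W = 1/(μ−λ) ⇒ μ − λ = 1/W = 1/0.135 = 7.4074
μ = λ + 1/W = 35.81 + 7.4074 = 43.2174 per hr

Final: 43.2174 /hr


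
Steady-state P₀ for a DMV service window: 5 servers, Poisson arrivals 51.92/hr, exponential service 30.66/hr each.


a = λ/μ = 51.92/30.66 = 1.6934; ρ = a/c = 0.3387
Σ_{k=0}^{4} a^k/k! (terms k=0..4) = 1.00000 + 1.69341 + 1.43382 + 0.80935 + 0.34264 = 5.27922
Tail: a^5/(5!(1−ρ)) = 13.92556/(120·0.6613) = 0.17548
P₀ = 1/(5.27922 + 0.17548) = 1/5.45470 = 0.183328

Final: 0.183328


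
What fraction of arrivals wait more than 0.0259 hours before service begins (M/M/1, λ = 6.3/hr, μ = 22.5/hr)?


ρ = 6.3/22.5 = 0.2800
P(Wq > t) = ρ·e^{−(μ−λ)t} = 0.2800·e^{−0.4196}
= 0.2800·0.657323 = 0.184050

Final: 0.184050


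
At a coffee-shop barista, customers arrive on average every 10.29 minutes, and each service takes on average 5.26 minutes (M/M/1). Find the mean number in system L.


λ = 60/10.29 = 5.8309 /hr
μ = 60/5.26 = 11.4068 /hr
ρ = λ/μ = 5.8309/11.4068 = 0.5112
L = ρ/(1−ρ) = 0.5112/0.4888 = 1.0457

Final: 1.0457


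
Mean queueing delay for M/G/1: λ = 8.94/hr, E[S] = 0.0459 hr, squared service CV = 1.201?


ρ = λ·E[S] = 8.94·0.0459 = 0.4103
E[S²] = E[S]²(1+C_s²) = 0.0459²·(1+1.201) = 0.004637
Wq = λ·E[S²]/(2(1−ρ)) = 8.94·0.004637/(2·0.5897) = 0.03515 hr

Final: 0.03515 hr


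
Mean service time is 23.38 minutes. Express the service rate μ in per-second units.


μ = 1/(service time) in consistent units.
1 second = 0.0166667 min, so μ = 0.0166667/23.38 = 0.0007129 per second

Final: 0.0007129 /sec


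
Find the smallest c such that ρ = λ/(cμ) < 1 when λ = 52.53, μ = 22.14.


Stability requires cμ > λ ⇔ c > λ/μ.
λ/μ = 52.53/22.14 = 2.3726
Minimum integer c = ⌊2.3726⌋ + 1 = 3
Check: 3·22.14 = 66.42 > 52.53, while 2·22.14 = 44.28 ≤ 52.53

Final: 3 servers


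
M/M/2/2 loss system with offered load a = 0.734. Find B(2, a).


B(c,a) = (a^c/c!) / Σ_{k=0}^{c} a^k/k!
a^2/2! = 0.269378
Σ terms (k=0..2): 1.00000 + 0.73400 + 0.26938 = 2.003378
B = 0.269378/2.003378 = 0.134462

Final: 0.134462


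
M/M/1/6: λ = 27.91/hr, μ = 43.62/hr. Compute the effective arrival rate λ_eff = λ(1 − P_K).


ρ = 0.6398; P_K = (1−ρ)ρ^6/(1−ρ^7) = 0.025848
λ_eff = λ(1 − P_K) = 27.91·(1 − 0.025848) = 27.91·0.974152 = 27.1886 /hr

Final: 27.1886 /hr


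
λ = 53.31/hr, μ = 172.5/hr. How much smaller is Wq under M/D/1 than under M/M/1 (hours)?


ρ = 53.31/172.5 = 0.3090
Wq(M/M/1) = ρ/(μ−λ) = 0.3090/119.19 = 0.002593 hr
Wq(M/D/1) = ρ/(2(μ−λ)) = 0.001296 hr
Savings = 0.002593 − 0.001296 = 0.001296 hr

Final: 0.001296 hr


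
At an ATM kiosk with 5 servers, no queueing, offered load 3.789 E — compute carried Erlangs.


B(5,3.789) = 0.180129 (Erlang-B)
Carried load = a(1 − B) = 3.789·(1 − 0.180129) = 3.789·0.819871 = 3.1065 E

Final: 3.1065 Erlangs


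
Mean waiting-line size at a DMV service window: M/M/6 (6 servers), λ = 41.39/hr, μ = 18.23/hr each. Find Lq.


a = λ/μ = 2.2704; ρ = a/6 = 0.3784
P₀ = 0.102939
Lq = P₀·a^c·ρ / (c!·(1−ρ)²) = 0.102939·136.97854·0.3784/(720·0.38638)
= 0.01918

Final: 0.01918


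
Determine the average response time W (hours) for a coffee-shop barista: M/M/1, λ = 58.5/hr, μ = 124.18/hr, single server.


W = 1/(μ−λ) = 1/(124.18 − 58.5) = 1/65.68 = 0.01523 hr

Final: 0.01523 hr


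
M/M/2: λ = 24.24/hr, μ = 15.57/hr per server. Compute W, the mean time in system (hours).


a = 1.5568; ρ = 0.7784; P₀ = 0.124594
Lq = P₀·a^c·ρ/(c!(1−ρ)²) = 2.39391
Wq = Lq/λ = 2.39391/24.24 = 0.09876 hr
W = Wq + 1/μ = 0.09876 + 0.06423 = 0.16298 hr

Final: 0.16298 hr


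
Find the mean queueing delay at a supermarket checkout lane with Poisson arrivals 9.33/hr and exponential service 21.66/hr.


ρ = 9.33/21.66 = 0.4307
Wq = ρ/(μ−λ) = 0.4307/(21.66 − 9.33) = 0.4307/12.33 = 0.03493 hr

Final: 0.03493 hr


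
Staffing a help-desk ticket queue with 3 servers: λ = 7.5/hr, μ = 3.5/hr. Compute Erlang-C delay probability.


a = λ/μ = 2.1429; ρ = a/3 = 0.7143
P₀ = 0.089457 (from M/M/c formula)
C(c,a) = [a^c/(c!(1−ρ))]·P₀ = [9.83965/(6·0.2857)]·0.089457
= 5.73980·0.089457 = 0.513464

Final: 0.513464


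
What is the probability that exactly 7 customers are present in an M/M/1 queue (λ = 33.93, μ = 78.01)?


ρ = 33.93/78.01 = 0.4349
P_n = (1−ρ)·ρ^n = (1 − 0.4349)·0.4349^7 = 0.5651·0.002945 = 0.001664

Final: 0.001664


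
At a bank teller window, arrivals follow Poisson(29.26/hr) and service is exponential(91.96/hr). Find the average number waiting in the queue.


ρ = 29.26/91.96 = 0.3182
Lq = ρ²/(1−ρ) = 0.1012/0.6818 = 0.1485

Final: 0.1485


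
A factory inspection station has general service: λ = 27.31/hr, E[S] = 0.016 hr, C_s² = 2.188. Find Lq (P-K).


ρ = λ·E[S] = 27.31·0.016 = 0.4370
Lq = ρ²(1+C_s²)/(2(1−ρ)) = 0.1909·(1+2.188)/(2·0.5630)
= 0.1909·3.1880/1.1261 = 0.54055

Final: 0.54055


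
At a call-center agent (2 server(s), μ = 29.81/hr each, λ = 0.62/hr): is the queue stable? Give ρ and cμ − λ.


Total capacity cμ = 2·29.81 = 59.62/hr
ρ = λ/(cμ) = 0.62/59.62 = 0.01040
Stable ⇔ ρ < 1: YES
Spare capacity = cμ − λ = 59.62 − 0.62 = 59.00/hr

Final: ρ = 0.01040; stable; margin = 59.00/hr


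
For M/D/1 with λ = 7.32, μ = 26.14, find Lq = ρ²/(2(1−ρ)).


ρ = 7.32/26.14 = 0.2800
M/D/1: Lq = ρ²/(2(1−ρ)) = 0.07842/(2·0.7200) = 0.05446

Final: 0.05446


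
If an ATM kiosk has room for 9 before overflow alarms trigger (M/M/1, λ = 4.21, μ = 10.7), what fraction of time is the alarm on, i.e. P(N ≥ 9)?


ρ = 4.21/10.7 = 0.3935
P(N ≥ n) = ρ^n = 0.3935^9 = 0.0002260

Final: 0.0002260


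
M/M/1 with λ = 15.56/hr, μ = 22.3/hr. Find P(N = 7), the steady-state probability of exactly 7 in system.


ρ = 15.56/22.3 = 0.6978
P_n = (1−ρ)·ρ^n = (1 − 0.6978)·0.6978^7 = 0.3022·0.080525 = 0.024338

Final: 0.024338


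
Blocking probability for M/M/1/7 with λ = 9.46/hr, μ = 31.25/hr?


ρ = λ/μ = 9.46/31.25 = 0.3027
P_K = (1−ρ)ρ^K/(1−ρ^(K+1)) = (0.6973·0.0002330)/(1 − 0.00007052)
= 0.0001624/0.999929 = 0.0001625

Final: 0.0001625


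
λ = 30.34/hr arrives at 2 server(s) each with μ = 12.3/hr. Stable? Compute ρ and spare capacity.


Total capacity cμ = 2·12.3 = 24.60/hr
ρ = λ/(cμ) = 30.34/24.60 = 1.2333
Stable ⇔ ρ < 1: NO
Spare capacity = cμ − λ = 24.60 − 30.34 = -5.74/hr

Final: ρ = 1.2333; unstable; margin = -5.74/hr


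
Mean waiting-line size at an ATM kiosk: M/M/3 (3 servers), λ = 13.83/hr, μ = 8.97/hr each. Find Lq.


a = λ/μ = 1.5418; ρ = a/3 = 0.5139
P₀ = 0.200516
Lq = P₀·a^c·ρ / (c!·(1−ρ)²) = 0.200516·3.66513·0.5139/(6·0.23626)
= 0.26645

Final: 0.26645


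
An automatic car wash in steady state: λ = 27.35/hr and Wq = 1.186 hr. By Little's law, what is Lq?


Lq = λWq = 27.35·1.186 = 32.4371

Final: 32.4371


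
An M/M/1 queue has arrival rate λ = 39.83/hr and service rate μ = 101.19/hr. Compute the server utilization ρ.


ρ = λ/μ = 39.83/101.19 = 0.3936

Final: 0.3936


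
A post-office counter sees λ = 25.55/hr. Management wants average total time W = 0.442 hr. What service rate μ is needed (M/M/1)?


W = 1/(μ−λ) ⇒ μ − λ = 1/W = 1/0.442 = 2.2624
μ = λ + 1/W = 25.55 + 2.2624 = 27.8124 per hr

Final: 27.8124 /hr


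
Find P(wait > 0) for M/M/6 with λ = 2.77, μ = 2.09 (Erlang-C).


a = λ/μ = 1.3254; ρ = a/6 = 0.2209
P₀ = 0.265677 (from M/M/c formula)
C(c,a) = [a^c/(c!(1−ρ))]·P₀ = [5.42002/(720·0.7791)]·0.265677
= 0.009662·0.265677 = 0.002567

Final: 0.002567


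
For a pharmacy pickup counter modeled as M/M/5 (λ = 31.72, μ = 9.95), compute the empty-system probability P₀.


a = λ/μ = 31.72/9.95 = 3.1879; ρ = a/c = 0.6376
Σ_{k=0}^{4} a^k/k! (terms k=0..4) = 1.00000 + 3.18794 + 5.08148 + 5.39982 + 4.30357 = 18.97281
Tail: a^5/(5!(1−ρ)) = 329.26873/(120·0.3624) = 7.57123
P₀ = 1/(18.97281 + 7.57123) = 1/26.54404 = 0.037673

Final: 0.037673


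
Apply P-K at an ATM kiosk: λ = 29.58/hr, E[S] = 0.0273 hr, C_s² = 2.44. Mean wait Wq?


ρ = λ·E[S] = 29.58·0.0273 = 0.8075
E[S²] = E[S]²(1+C_s²) = 0.0273²·(1+2.44) = 0.002564
Wq = λ·E[S²]/(2(1−ρ)) = 29.58·0.002564/(2·0.1925) = 0.19701 hr

Final: 0.19701 hr


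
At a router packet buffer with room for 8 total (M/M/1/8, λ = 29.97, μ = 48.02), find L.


ρ = 29.97/48.02 = 0.6241
L = ρ[1 − (K+1)ρ^K + Kρ^(K+1)] / [(1−ρ)(1−ρ^(K+1))]
Numerator: 0.6241·(1 − 9·0.023021 + 8·0.014368) = 0.566543
Denominator: (0.3759)·(0.985632) = 0.370485
L = 0.566543/0.370485 = 1.5292

Final: 1.5292


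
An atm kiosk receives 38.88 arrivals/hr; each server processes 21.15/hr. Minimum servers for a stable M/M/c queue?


Stability requires cμ > λ ⇔ c > λ/μ.
λ/μ = 38.88/21.15 = 1.8383
Minimum integer c = ⌊1.8383⌋ + 1 = 2
Check: 2·21.15 = 42.30 > 38.88, while 1·21.15 = 21.15 ≤ 38.88

Final: 2 servers


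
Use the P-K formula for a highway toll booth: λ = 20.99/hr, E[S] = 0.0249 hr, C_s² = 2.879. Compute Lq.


ρ = λ·E[S] = 20.99·0.0249 = 0.5227
Lq = ρ²(1+C_s²)/(2(1−ρ)) = 0.2732·(1+2.879)/(2·0.4773)
= 0.2732·3.8790/0.9547 = 1.10988

Final: 1.10988


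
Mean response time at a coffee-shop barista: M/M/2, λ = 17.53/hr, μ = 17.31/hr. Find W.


a = 1.0127; ρ = 0.5064; P₀ = 0.327709
Lq = P₀·a^c·ρ/(c!(1−ρ)²) = 0.34918
Wq = Lq/λ = 0.34918/17.53 = 0.01992 hr
W = Wq + 1/μ = 0.01992 + 0.05777 = 0.07769 hr

Final: 0.07769 hr


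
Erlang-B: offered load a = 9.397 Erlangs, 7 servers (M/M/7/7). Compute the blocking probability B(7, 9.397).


B(c,a) = (a^c/c!) / Σ_{k=0}^{c} a^k/k!
a^7/7! = 1283.790186
Σ terms (k=0..7): 1.00000 + 9.39700 + 44.15180 + 138.29817 + 324.89697 + 610.61137 + 956.31918 + 1283.79019 = 3368.464682
B = 1283.790186/3368.464682 = 0.381120

Final: 0.381120


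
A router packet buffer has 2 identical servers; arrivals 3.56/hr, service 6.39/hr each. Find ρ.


ρ = λ/(cμ) = 3.56/(2·6.39) = 3.56/12.78 = 0.2786

Final: 0.2786


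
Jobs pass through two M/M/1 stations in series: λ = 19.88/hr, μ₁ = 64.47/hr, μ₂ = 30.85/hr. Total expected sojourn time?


Each node sees arrival rate λ = 19.88/hr (tandem ⇒ throughput preserved).
W₁ = 1/(μ₁−λ) = 1/(64.47−19.88) = 0.02243 hr
W₂ = 1/(μ₂−λ) = 1/(30.85−19.88) = 0.09116 hr
W_total = W₁ + W₂ = 0.02243 + 0.09116 = 0.11358 hr

Final: 0.11358 hr


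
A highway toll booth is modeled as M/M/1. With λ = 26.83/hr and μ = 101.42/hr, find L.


ρ = λ/μ = 26.83/101.42 = 0.2645
L = ρ/(1−ρ) = 0.2645/(1 − 0.2645) = 0.2645/0.7355 = 0.3597

Final: 0.3597


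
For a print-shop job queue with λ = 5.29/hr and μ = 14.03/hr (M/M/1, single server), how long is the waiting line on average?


ρ = 5.29/14.03 = 0.3770
Lq = ρ²/(1−ρ) = 0.1422/0.6230 = 0.2282

Final: 0.2282


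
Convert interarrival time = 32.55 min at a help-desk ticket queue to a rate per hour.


λ = 1/(interarrival time) in consistent units.
1 hour = 60 min, so λ = 60/32.55 = 1.8433 per hour

Final: 1.8433 /hr


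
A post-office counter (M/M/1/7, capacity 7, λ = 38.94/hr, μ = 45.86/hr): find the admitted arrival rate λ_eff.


ρ = 0.8491; P_K = (1−ρ)ρ^7/(1−ρ^8) = 0.065797
λ_eff = λ(1 − P_K) = 38.94·(1 − 0.065797) = 38.94·0.934203 = 36.3779 /hr

Final: 36.3779 /hr


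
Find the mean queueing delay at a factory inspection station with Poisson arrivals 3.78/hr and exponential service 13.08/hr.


ρ = 3.78/13.08 = 0.2890
Wq = ρ/(μ−λ) = 0.2890/(13.08 − 3.78) = 0.2890/9.30 = 0.03107 hr

Final: 0.03107 hr


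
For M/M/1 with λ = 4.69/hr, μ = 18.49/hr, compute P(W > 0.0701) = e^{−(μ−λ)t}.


W ~ Exponential(μ−λ) for M/M/1.
μ − λ = 18.49 − 4.69 = 13.8000
P(W > t) = e^{−(μ−λ)t} = e^{−0.9674} = 0.380078

Final: 0.380078


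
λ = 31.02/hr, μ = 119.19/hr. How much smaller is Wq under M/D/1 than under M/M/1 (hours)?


ρ = 31.02/119.19 = 0.2603
Wq(M/M/1) = ρ/(μ−λ) = 0.2603/88.17 = 0.002952 hr
Wq(M/D/1) = ρ/(2(μ−λ)) = 0.001476 hr
Savings = 0.002952 − 0.001476 = 0.001476 hr

Final: 0.001476 hr


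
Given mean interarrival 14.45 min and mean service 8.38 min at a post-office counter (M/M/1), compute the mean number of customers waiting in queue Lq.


λ = 60/14.45 = 4.1522 /hr
μ = 60/8.38 = 7.1599 /hr
ρ = λ/μ = 4.1522/7.1599 = 0.5799
Lq = ρ²/(1−ρ) = 0.3363/0.4201 = 0.8006

Final: 0.8006


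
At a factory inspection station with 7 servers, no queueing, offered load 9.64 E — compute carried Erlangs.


B(7,9.64) = 0.392621 (Erlang-B)
Carried load = a(1 − B) = 9.64·(1 − 0.392621) = 9.64·0.607379 = 5.8551 E

Final: 5.8551 Erlangs


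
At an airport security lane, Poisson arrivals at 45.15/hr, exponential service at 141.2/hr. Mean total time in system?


W = 1/(μ−λ) = 1/(141.2 − 45.15) = 1/96.05 = 0.01041 hr

Final: 0.01041 hr


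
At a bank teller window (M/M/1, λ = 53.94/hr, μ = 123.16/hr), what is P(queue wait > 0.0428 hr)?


ρ = 53.94/123.16 = 0.4380
P(Wq > t) = ρ·e^{−(μ−λ)t} = 0.4380·e^{−2.9626}
= 0.4380·0.051684 = 0.022636

Final: 0.022636


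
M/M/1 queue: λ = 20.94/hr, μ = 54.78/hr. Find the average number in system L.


ρ = λ/μ = 20.94/54.78 = 0.3823
L = ρ/(1−ρ) = 0.3823/(1 − 0.3823) = 0.3823/0.6177 = 0.6188

Final: 0.6188


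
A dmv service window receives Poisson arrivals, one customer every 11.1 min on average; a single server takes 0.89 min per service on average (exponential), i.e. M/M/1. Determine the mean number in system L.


λ = 60/11.1 = 5.4054 /hr
μ = 60/0.89 = 67.4157 /hr
ρ = λ/μ = 5.4054/67.4157 = 0.08018
L = ρ/(1−ρ) = 0.08018/0.9198 = 0.08717

Final: 0.08717


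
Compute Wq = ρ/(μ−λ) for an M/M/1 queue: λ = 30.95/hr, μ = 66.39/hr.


ρ = 30.95/66.39 = 0.4662
Wq = ρ/(μ−λ) = 0.4662/(66.39 − 30.95) = 0.4662/35.44 = 0.01315 hr

Final: 0.01315 hr


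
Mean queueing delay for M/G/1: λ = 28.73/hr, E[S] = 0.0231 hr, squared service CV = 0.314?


ρ = λ·E[S] = 28.73·0.0231 = 0.6637
E[S²] = E[S]²(1+C_s²) = 0.0231²·(1+0.314) = 0.0007012
Wq = λ·E[S²]/(2(1−ρ)) = 28.73·0.0007012/(2·0.3363) = 0.02995 hr

Final: 0.02995 hr


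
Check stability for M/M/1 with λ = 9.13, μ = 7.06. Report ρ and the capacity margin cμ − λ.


Total capacity cμ = 1·7.06 = 7.06/hr
ρ = λ/(cμ) = 9.13/7.06 = 1.2932
Stable ⇔ ρ < 1: NO
Spare capacity = cμ − λ = 7.06 − 9.13 = -2.07/hr

Final: ρ = 1.2932; unstable; margin = -2.07/hr


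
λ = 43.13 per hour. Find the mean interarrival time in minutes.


Mean interarrival time = 1/λ = 1/43.13 hour = 0.02319 hour
In minutes: 0.02319 × 60 = 1.3911 min

Final: 1.3911 min


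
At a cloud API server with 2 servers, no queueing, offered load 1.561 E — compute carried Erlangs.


B(2,1.561) = 0.322372 (Erlang-B)
Carried load = a(1 − B) = 1.561·(1 − 0.322372) = 1.561·0.677628 = 1.0578 E

Final: 1.0578 Erlangs


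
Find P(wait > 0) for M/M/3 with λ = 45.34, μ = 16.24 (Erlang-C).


a = λ/μ = 2.7919; ρ = a/3 = 0.9306
P₀ = 0.016676 (from M/M/c formula)
C(c,a) = [a^c/(c!(1−ρ))]·P₀ = [21.76138/(6·0.06938)]·0.016676
= 52.27882·0.016676 = 0.871779

Final: 0.871779


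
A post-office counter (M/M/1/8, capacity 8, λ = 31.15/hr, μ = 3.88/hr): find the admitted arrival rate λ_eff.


ρ = 8.0284; P_K = (1−ρ)ρ^8/(1−ρ^9) = 0.875441
λ_eff = λ(1 − P_K) = 31.15·(1 − 0.875441) = 31.15·0.124559 = 3.8800 /hr

Final: 3.8800 /hr


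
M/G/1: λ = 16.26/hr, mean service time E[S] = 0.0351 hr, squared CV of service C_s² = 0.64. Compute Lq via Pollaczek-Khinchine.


ρ = λ·E[S] = 16.26·0.0351 = 0.5707
Lq = ρ²(1+C_s²)/(2(1−ρ)) = 0.3257·(1+0.64)/(2·0.4293)
= 0.3257·1.6400/0.8585 = 0.62221

Final: 0.62221


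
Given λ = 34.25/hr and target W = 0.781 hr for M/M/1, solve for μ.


W = 1/(μ−λ) ⇒ μ − λ = 1/W = 1/0.781 = 1.2804
μ = λ + 1/W = 34.25 + 1.2804 = 35.5304 per hr

Final: 35.5304 /hr


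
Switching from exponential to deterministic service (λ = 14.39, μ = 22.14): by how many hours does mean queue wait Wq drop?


ρ = 14.39/22.14 = 0.6500
Wq(M/M/1) = ρ/(μ−λ) = 0.6500/7.75 = 0.08387 hr
Wq(M/D/1) = ρ/(2(μ−λ)) = 0.04193 hr
Savings = 0.08387 − 0.04193 = 0.04193 hr

Final: 0.04193 hr


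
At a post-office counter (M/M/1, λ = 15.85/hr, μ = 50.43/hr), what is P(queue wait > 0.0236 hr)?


ρ = 15.85/50.43 = 0.3143
P(Wq > t) = ρ·e^{−(μ−λ)t} = 0.3143·e^{−0.8161}
= 0.3143·0.442158 = 0.138969

Final: 0.138969


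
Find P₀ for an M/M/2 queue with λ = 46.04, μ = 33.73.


a = λ/μ = 46.04/33.73 = 1.3650; ρ = a/c = 0.6825
Σ_{k=0}^{1} a^k/k! (terms k=0..1) = 1.00000 + 1.36496 = 2.36496
Tail: a^2/(2!(1−ρ)) = 1.86311/(2·0.3175) = 2.93383
P₀ = 1/(2.36496 + 2.93383) = 1/5.29879 = 0.188722

Final: 0.188722


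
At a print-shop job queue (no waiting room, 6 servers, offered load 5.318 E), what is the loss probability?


B(c,a) = (a^c/c!) / Σ_{k=0}^{c} a^k/k!
a^6/6! = 31.416478
Σ terms (k=0..6): 1.00000 + 5.31800 + 14.14056 + 25.06650 + 33.32592 + 35.44544 + 31.41648 = 145.712903
B = 31.416478/145.712903 = 0.215605

Final: 0.215605


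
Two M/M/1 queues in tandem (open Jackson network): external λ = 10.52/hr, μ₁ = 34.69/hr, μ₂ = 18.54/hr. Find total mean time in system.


Each node sees arrival rate λ = 10.52/hr (tandem ⇒ throughput preserved).
W₁ = 1/(μ₁−λ) = 1/(34.69−10.52) = 0.04137 hr
W₂ = 1/(μ₂−λ) = 1/(18.54−10.52) = 0.12469 hr
W_total = W₁ + W₂ = 0.04137 + 0.12469 = 0.16606 hr

Final: 0.16606 hr


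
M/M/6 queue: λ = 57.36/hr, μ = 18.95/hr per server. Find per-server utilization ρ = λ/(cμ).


ρ = λ/(cμ) = 57.36/(6·18.95) = 57.36/113.70 = 0.5045

Final: 0.5045


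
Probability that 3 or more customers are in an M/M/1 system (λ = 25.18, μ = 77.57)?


ρ = 25.18/77.57 = 0.3246
P(N ≥ n) = ρ^n = 0.3246^3 = 0.034205

Final: 0.034205


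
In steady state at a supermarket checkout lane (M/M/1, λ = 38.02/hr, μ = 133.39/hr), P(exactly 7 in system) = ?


ρ = 38.02/133.39 = 0.2850
P_n = (1−ρ)·ρ^n = (1 − 0.2850)·0.2850^7 = 0.7150·0.0001528 = 0.0001093

Final: 0.0001093


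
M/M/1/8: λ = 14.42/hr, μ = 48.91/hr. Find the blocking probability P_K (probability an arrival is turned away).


ρ = λ/μ = 14.42/48.91 = 0.2948
P_K = (1−ρ)ρ^K/(1−ρ^(K+1)) = (0.7052·0.00005709)/(1 − 0.00001683)
= 0.00004026/0.999983 = 0.00004026

Final: 0.00004026


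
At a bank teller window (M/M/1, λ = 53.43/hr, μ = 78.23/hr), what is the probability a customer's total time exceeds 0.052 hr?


W ~ Exponential(μ−λ) for M/M/1.
μ − λ = 78.23 − 53.43 = 24.8000
P(W > t) = e^{−(μ−λ)t} = e^{−1.2896} = 0.275381

Final: 0.275381


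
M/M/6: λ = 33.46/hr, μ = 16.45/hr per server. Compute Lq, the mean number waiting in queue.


a = λ/μ = 2.0340; ρ = a/6 = 0.3390
P₀ = 0.130591
Lq = P₀·a^c·ρ / (c!·(1−ρ)²) = 0.130591·70.82070·0.3390/(720·0.43691)
= 0.009967

Final: 0.009967


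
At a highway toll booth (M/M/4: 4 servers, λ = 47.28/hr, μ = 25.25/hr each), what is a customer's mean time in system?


a = 1.8725; ρ = 0.4681; P₀ = 0.149638
Lq = P₀·a^c·ρ/(c!(1−ρ)²) = 0.12683
Wq = Lq/λ = 0.12683/47.28 = 0.002683 hr
W = Wq + 1/μ = 0.002683 + 0.03960 = 0.04229 hr

Final: 0.04229 hr


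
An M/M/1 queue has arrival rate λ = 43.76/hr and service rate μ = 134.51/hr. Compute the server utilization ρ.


ρ = λ/μ = 43.76/134.51 = 0.3253

Final: 0.3253


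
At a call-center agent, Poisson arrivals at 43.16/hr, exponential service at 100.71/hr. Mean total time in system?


W = 1/(μ−λ) = 1/(100.71 − 43.16) = 1/57.55 = 0.01738 hr

Final: 0.01738 hr


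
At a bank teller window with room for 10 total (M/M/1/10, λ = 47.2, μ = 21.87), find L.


ρ = 47.2/21.87 = 2.1582
L = ρ[1 − (K+1)ρ^K + Kρ^(K+1)] / [(1−ρ)(1−ρ^(K+1))]
Numerator: 2.1582·(1 − 11·2192.462409 + 10·4731.789013) = 50074.308706
Denominator: (-1.1582)·(-4730.789013) = 5479.235744
L = 50074.308706/5479.235744 = 9.1389

Final: 9.1389


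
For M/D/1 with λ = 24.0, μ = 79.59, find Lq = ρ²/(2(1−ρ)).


ρ = 24.0/79.59 = 0.3015
M/D/1: Lq = ρ²/(2(1−ρ)) = 0.09093/(2·0.6985) = 0.06509

Final: 0.06509


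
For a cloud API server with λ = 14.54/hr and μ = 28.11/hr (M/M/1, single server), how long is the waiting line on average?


ρ = 14.54/28.11 = 0.5173
Lq = ρ²/(1−ρ) = 0.2676/0.4827 = 0.5542

Final: 0.5542


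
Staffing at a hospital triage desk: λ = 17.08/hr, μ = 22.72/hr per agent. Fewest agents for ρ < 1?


Stability requires cμ > λ ⇔ c > λ/μ.
λ/μ = 17.08/22.72 = 0.7518
Minimum integer c = ⌊0.7518⌋ + 1 = 1
Check: 1·22.72 = 22.72 > 17.08, while 0·22.72 = 0.00 ≤ 17.08

Final: 1 servers


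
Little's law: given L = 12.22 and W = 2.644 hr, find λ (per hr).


λ = L/W = 12.22/2.644 = 4.6218 /hr

Final: 4.6218 /hr


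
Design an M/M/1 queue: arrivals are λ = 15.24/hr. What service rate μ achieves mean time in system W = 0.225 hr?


W = 1/(μ−λ) ⇒ μ − λ = 1/W = 1/0.225 = 4.4444
μ = λ + 1/W = 15.24 + 4.4444 = 19.6844 per hr

Final: 19.6844 /hr


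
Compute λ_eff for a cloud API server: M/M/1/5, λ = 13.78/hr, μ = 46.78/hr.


ρ = 0.2946; P_K = (1−ρ)ρ^5/(1−ρ^6) = 0.001566
λ_eff = λ(1 − P_K) = 13.78·(1 − 0.001566) = 13.78·0.998434 = 13.7584 /hr

Final: 13.7584 /hr


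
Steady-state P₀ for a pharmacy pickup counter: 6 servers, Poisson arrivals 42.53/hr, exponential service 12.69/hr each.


a = λ/μ = 42.53/12.69 = 3.3515; ρ = a/c = 0.5586
Σ_{k=0}^{5} a^k/k! (terms k=0..5) = 1.00000 + 3.35146 + 5.61613 + 6.27408 + 5.25683 + 3.52361 = 25.02211
Tail: a^6/(6!(1−ρ)) = 1417.10674/(720·0.4414) = 4.45876
P₀ = 1/(25.02211 + 4.45876) = 1/29.48087 = 0.033920

Final: 0.033920


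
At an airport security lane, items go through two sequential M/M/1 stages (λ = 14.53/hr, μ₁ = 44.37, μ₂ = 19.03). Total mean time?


Each node sees arrival rate λ = 14.53/hr (tandem ⇒ throughput preserved).
W₁ = 1/(μ₁−λ) = 1/(44.37−14.53) = 0.03351 hr
W₂ = 1/(μ₂−λ) = 1/(19.03−14.53) = 0.22222 hr
W_total = W₁ + W₂ = 0.03351 + 0.22222 = 0.25573 hr

Final: 0.25573 hr
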